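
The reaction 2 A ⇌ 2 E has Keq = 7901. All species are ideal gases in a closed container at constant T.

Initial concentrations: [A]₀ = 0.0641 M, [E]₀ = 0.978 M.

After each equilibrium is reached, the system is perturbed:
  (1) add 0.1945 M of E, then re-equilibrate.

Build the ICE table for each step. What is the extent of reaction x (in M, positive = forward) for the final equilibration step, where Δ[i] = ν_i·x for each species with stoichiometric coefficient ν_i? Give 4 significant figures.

Q₀ = 232.8 vs Keq = 7901 ⇒ Q<K, forward
Step 1:
                  A         E
  Initial    0.0641     0.978
  Change   -0.05251   0.05251
  Equil     0.01159     1.031
  solve Keq expr → x = 0.02625; check Q = 7901
Then add 0.1945 M of E.
Step 2:
                  A         E
  Initial   0.01159     1.225
  Change   0.002164 -0.002164
  Equil     0.01376     1.223
  solve Keq expr → x = -0.001082; check Q = 7901

x = -0.001082 M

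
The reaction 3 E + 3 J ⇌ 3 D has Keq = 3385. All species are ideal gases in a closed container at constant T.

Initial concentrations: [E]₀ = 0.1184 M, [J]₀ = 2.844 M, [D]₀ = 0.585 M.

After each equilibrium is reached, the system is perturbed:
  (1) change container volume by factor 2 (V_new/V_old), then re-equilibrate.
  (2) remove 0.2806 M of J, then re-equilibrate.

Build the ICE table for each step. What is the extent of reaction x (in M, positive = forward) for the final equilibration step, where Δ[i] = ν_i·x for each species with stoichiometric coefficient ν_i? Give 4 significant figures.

Q₀ = 5.244 vs Keq = 3385 ⇒ Q<K, forward
Step 1:
                   E          J          D
  I           0.1184      2.844      0.585
  C          -0.1017    -0.1017     0.1017
  E          0.01668      2.742     0.6867
  solve Keq expr → x = 0.03391; check Q = 3385
Then change container volume by factor 2 (V_new/V_old).
Step 2:
                   E          J          D
  I         0.008339      1.371     0.3434
  C         0.007864   0.007864  -0.007864
  E           0.0162      1.379     0.3355
  solve Keq expr → x = -0.002621; check Q = 3385
Then remove 0.2806 M of J.
Step 3:
                   E          J          D
  I           0.0162      1.098     0.3355
  C         0.003837   0.003837  -0.003837
  E          0.02004      1.102     0.3317
  solve Keq expr → x = -0.001279; check Q = 3385

x = -0.001279 M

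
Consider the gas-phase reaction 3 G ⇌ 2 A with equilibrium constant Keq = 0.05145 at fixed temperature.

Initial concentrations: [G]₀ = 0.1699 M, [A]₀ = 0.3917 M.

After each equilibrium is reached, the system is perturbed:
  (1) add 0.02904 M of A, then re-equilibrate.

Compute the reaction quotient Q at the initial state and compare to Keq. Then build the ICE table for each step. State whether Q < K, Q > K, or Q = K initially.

Q₀ = 31.28; Q > K (proceeds reverse)

Q₀ = 31.28 vs Keq = 0.05145 ⇒ Q>K, reverse
Step 1:
                    G           A
  init         0.1699      0.3917
  Δ            0.4296     -0.2864
  eq           0.5995      0.1053
  solve Keq expr → x = -0.1432; check Q = 0.05145
Then add 0.02904 M of A.
Step 2:
                    G           A
  init         0.5995      0.1343
  Δ           0.03111    -0.02074
  eq           0.6306      0.1136
  solve Keq expr → x = -0.01037; check Q = 0.05145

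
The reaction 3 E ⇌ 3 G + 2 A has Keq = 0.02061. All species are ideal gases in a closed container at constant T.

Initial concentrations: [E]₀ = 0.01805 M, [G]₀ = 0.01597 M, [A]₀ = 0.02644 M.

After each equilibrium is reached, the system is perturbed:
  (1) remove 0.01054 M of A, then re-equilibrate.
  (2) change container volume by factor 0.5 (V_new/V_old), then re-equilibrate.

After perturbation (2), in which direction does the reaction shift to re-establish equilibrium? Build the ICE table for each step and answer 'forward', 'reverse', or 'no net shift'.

Q₀ = 4.8418e-04 vs Keq = 0.02061 ⇒ Q<K, forward
Step 1:
                    E           G           A
  Initial     0.01805     0.01597     0.02644
  Change    -0.008857    0.008857    0.005905
  Equil      0.009193     0.02483     0.03234
  solve Keq expr → x = 0.002952; check Q = 0.02061
Then remove 0.01054 M of A.
Step 2:
                    E           G           A
  Initial    0.009193     0.02483      0.0218
  Change     -0.00148     0.00148  9.8643e-04
  Equil      0.007713     0.02631     0.02279
  solve Keq expr → x = 4.9321e-04; check Q = 0.02061
Then change container volume by factor 0.5 (V_new/V_old).
Step 3:
                    E           G           A
  Initial     0.01543     0.05261     0.04558
  Change     0.005385   -0.005385    -0.00359
  Equil       0.02081     0.04723     0.04199
  solve Keq expr → x = -0.001795; check Q = 0.02061

Direction: reverse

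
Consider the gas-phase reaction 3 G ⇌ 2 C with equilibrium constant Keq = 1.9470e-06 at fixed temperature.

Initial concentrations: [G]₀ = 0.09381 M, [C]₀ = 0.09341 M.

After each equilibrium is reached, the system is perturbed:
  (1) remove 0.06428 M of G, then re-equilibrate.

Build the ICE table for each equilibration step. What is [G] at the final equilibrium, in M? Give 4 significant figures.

Q₀ = 10.57 vs Keq = 1.9470e-06 ⇒ Q>K, reverse
Step 1:
                   G          C
  Initial    0.09381    0.09341
  Change      0.1399   -0.09325
  Equil       0.2337 1.5763e-04
  solve Keq expr → x = -0.04663; check Q = 1.9470e-06
Then remove 0.06428 M of G.
Step 2:
                   G          C
  Initial     0.1694 1.5763e-04
  Change  9.0387e-05 -6.0258e-05
  Equil       0.1695 9.7372e-05
  solve Keq expr → x = -3.0129e-05; check Q = 1.9470e-06

[G]_eq = 0.1695 M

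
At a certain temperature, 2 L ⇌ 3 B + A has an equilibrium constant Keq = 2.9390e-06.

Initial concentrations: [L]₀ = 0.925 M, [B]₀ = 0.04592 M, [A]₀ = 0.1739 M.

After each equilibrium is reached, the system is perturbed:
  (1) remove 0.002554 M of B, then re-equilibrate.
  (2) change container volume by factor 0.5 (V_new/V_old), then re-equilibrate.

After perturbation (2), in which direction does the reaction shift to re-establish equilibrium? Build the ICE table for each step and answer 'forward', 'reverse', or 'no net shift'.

Direction: reverse

Q₀ = 1.9680e-05 vs Keq = 2.9390e-06 ⇒ Q>K, reverse
Step 1:
                   L          B          A
  I            0.925    0.04592     0.1739
  C          0.01398   -0.02097  -0.006991
  E            0.939    0.02495     0.1669
  solve Keq expr → x = -0.006991; check Q = 2.9390e-06
Then remove 0.002554 M of B.
Step 2:
                   L          B          A
  I            0.939    0.02239     0.1669
  C        -0.001656   0.002484 8.2787e-04
  E           0.9373    0.02488     0.1677
  solve Keq expr → x = 8.2787e-04; check Q = 2.9390e-06
Then change container volume by factor 0.5 (V_new/V_old).
Step 3:
                   L          B          A
  I            1.875    0.04975     0.3355
  C          0.01206   -0.01809  -0.006028
  E            1.887    0.03167     0.3294
  solve Keq expr → x = -0.006028; check Q = 2.9390e-06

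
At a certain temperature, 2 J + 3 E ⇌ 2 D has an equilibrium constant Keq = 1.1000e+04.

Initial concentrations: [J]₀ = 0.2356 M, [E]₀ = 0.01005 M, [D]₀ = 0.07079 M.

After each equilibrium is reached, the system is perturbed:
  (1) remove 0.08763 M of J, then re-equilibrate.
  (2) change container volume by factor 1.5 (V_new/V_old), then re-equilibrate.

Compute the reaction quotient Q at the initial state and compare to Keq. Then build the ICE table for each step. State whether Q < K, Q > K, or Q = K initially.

Q₀ = 8.8940e+04; Q > K (proceeds reverse)

Q₀ = 8.8940e+04 vs Keq = 1.1000e+04 ⇒ Q>K, reverse
Step 1:
                  J         E         D
  I          0.2356   0.01005   0.07079
  C        0.005799  0.008698 -0.005799
  E          0.2414   0.01875   0.06499
  solve Keq expr → x = -0.002899; check Q = 1.1000e+04
Then remove 0.08763 M of J.
Step 2:
                  J         E         D
  I          0.1538   0.01875   0.06499
  C        0.003524  0.005286 -0.003524
  E          0.1573   0.02403   0.06147
  solve Keq expr → x = -0.001762; check Q = 1.1000e+04
Then change container volume by factor 1.5 (V_new/V_old).
Step 3:
                  J         E         D
  I          0.1049   0.01602   0.04098
  C        0.003935  0.005902 -0.003935
  E          0.1088   0.02192   0.03704
  solve Keq expr → x = -0.001967; check Q = 1.1000e+04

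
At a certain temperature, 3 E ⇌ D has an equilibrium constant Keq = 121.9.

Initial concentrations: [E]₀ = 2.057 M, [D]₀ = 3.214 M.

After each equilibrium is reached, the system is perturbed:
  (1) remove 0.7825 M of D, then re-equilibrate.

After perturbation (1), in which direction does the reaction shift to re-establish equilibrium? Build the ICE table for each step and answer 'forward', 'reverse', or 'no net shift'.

Q₀ = 0.3693 vs Keq = 121.9 ⇒ Q<K, forward
Step 1:
                    E           D
  init          2.057       3.214
  Δ            -1.742      0.5808
  eq           0.3146       3.795
  solve Keq expr → x = 0.5808; check Q = 121.9
Then remove 0.7825 M of D.
Step 2:
                    E           D
  init         0.3146       3.012
  Δ          -0.02306    0.007686
  eq           0.2915        3.02
  solve Keq expr → x = 0.007686; check Q = 121.9

Direction: forward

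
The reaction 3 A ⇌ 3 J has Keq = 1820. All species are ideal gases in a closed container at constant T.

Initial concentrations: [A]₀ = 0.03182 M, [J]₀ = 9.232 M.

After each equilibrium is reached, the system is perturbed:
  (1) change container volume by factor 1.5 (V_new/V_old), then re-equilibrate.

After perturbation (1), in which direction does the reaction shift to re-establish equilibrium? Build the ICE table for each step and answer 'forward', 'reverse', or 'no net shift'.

Q₀ = 2.4422e+07 vs Keq = 1820 ⇒ Q>K, reverse
Step 1:
                  A         J
  I         0.03182     9.232
  C          0.6695   -0.6695
  E          0.7013     8.563
  solve Keq expr → x = -0.2232; check Q = 1820
Then change container volume by factor 1.5 (V_new/V_old).
Step 2:
                  A         J
  I          0.4675     5.708
  C               0         0
  E          0.4675     5.708
  solve Keq expr → x = 0; check Q = 1820

Direction: no net shift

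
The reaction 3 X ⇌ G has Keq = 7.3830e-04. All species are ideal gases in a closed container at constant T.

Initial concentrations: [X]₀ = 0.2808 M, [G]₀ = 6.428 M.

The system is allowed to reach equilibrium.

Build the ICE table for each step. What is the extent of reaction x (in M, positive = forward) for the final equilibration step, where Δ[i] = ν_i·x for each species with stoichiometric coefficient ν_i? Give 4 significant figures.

Q₀ = 290.3 vs Keq = 7.3830e-04 ⇒ Q>K, reverse
Step 1:
                  X         G
  init       0.2808     6.428
  Δ           13.49    -4.498
  eq          13.78      1.93
  solve Keq expr → x = -4.498; check Q = 7.3830e-04

x = -4.498 M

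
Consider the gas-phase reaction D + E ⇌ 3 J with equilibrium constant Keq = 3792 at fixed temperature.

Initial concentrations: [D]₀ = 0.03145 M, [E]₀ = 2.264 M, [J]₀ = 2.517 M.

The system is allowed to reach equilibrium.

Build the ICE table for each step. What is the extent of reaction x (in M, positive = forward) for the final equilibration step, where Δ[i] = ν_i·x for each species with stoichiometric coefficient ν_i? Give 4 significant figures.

Q₀ = 224 vs Keq = 3792 ⇒ Q<K, forward
Step 1:
                   D          E          J
  Initial    0.03145      2.264      2.517
  Change    -0.02936   -0.02936    0.08809
  Equil     0.002086      2.235      2.605
  solve Keq expr → x = 0.02936; check Q = 3792

x = 0.02936 M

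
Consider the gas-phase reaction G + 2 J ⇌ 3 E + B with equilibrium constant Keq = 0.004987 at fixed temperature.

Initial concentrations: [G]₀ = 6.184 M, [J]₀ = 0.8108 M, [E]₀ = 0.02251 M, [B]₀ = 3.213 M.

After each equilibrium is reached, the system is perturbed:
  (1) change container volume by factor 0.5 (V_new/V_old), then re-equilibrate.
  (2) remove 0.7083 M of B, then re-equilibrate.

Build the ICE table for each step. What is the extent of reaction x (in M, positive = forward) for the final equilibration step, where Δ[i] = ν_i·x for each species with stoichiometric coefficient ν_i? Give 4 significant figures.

x = 0.003261 M

Q₀ = 9.0145e-06 vs Keq = 0.004987 ⇒ Q<K, forward
Step 1:
                    G           J           E           B
  init          6.184      0.8108     0.02251       3.213
  Δ          -0.04863    -0.09726      0.1459     0.04863
  eq            6.135      0.7135      0.1684       3.262
  solve Keq expr → x = 0.04863; check Q = 0.004987
Then change container volume by factor 0.5 (V_new/V_old).
Step 2:
                    G           J           E           B
  init          12.27       1.427      0.3368       6.523
  Δ           0.02125      0.0425    -0.06375    -0.02125
  eq            12.29        1.47      0.2731       6.502
  solve Keq expr → x = -0.02125; check Q = 0.004987
Then remove 0.7083 M of B.
Step 3:
                    G           J           E           B
  init          12.29        1.47      0.2731       5.794
  Δ         -0.003261   -0.006523    0.009784    0.003261
  eq            12.29       1.463      0.2828       5.797
  solve Keq expr → x = 0.003261; check Q = 0.004987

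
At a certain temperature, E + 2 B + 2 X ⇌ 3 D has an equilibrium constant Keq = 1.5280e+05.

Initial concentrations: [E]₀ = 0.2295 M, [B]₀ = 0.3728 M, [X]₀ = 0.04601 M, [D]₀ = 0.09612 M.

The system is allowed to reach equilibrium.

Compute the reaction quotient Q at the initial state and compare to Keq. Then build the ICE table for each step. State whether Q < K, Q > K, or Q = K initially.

Q₀ = 13.15; Q < K (proceeds forward)

Q₀ = 13.15 vs Keq = 1.5280e+05 ⇒ Q<K, forward
Step 1:
                  E         B         X         D
  I          0.2295    0.3728   0.04601   0.09612
  C        -0.02244  -0.04488  -0.04488   0.06732
  E          0.2071    0.3279  0.001133    0.1634
  solve Keq expr → x = 0.02244; check Q = 1.5280e+05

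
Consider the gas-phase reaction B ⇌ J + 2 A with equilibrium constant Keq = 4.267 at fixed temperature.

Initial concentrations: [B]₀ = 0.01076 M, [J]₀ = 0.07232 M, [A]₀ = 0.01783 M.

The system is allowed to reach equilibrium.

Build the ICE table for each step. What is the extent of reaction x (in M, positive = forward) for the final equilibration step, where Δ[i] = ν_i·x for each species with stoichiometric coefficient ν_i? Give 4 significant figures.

Q₀ = 0.002137 vs Keq = 4.267 ⇒ Q<K, forward
Step 1:
                   B          J          A
  init       0.01076    0.07232    0.01783
  Δ         -0.01073    0.01073    0.02146
  eq      3.0045e-05    0.08305    0.03929
  solve Keq expr → x = 0.01073; check Q = 4.267

x = 0.01073 M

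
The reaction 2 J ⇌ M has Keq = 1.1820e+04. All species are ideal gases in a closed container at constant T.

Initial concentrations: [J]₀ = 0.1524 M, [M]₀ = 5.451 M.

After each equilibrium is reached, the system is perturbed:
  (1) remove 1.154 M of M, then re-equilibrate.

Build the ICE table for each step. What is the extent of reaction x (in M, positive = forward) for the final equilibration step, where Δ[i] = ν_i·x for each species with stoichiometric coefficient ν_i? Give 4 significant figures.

Q₀ = 234.7 vs Keq = 1.1820e+04 ⇒ Q<K, forward
Step 1:
                  J         M
  init       0.1524     5.451
  Δ         -0.1308    0.0654
  eq         0.0216     5.516
  solve Keq expr → x = 0.0654; check Q = 1.1820e+04
Then remove 1.154 M of M.
Step 2:
                  J         M
  init       0.0216     4.362
  Δ       -0.002389  0.001195
  eq        0.01921     4.364
  solve Keq expr → x = 0.001195; check Q = 1.1820e+04

x = 0.001195 M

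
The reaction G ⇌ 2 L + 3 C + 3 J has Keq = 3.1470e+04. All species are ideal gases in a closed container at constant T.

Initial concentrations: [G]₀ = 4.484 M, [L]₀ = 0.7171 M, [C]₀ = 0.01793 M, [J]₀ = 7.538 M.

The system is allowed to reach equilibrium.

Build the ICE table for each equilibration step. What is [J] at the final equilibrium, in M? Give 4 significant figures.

Q₀ = 2.8314e-04 vs Keq = 3.1470e+04 ⇒ Q<K, forward
Step 1:
                    G           L           C           J
  I             4.484      0.7171     0.01793       7.538
  C           -0.8689       1.738       2.607       2.607
  E             3.615       2.455       2.625       10.14
  solve Keq expr → x = 0.8689; check Q = 3.1470e+04

[J]_eq = 10.14 M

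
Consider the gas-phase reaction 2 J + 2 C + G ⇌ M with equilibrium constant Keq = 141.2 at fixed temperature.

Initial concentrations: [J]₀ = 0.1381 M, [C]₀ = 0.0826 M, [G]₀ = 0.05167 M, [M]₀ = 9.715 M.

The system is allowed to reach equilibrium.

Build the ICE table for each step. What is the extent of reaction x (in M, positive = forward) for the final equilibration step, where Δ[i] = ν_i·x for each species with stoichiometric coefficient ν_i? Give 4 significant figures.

x = -0.2801 M

Q₀ = 1.4450e+06 vs Keq = 141.2 ⇒ Q>K, reverse
Step 1:
                   J          C          G          M
  init        0.1381     0.0826    0.05167      9.715
  Δ           0.5601     0.5601     0.2801    -0.2801
  eq          0.6982     0.6427     0.3317      9.435
  solve Keq expr → x = -0.2801; check Q = 141.2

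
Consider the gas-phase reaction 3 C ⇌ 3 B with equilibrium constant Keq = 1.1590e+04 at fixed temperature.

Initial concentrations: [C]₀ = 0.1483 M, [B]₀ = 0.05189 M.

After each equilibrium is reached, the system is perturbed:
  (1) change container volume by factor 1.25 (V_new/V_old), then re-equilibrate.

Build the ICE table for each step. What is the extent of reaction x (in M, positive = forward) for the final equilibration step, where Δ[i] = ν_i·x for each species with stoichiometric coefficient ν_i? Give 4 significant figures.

Q₀ = 0.04284 vs Keq = 1.1590e+04 ⇒ Q<K, forward
Step 1:
                   C          B
  I           0.1483    0.05189
  C          -0.1398     0.1398
  E         0.008472     0.1917
  solve Keq expr → x = 0.04661; check Q = 1.1590e+04
Then change container volume by factor 1.25 (V_new/V_old).
Step 2:
                   C          B
  I         0.006777     0.1534
  C                0          0
  E         0.006777     0.1534
  solve Keq expr → x = 0; check Q = 1.1590e+04

x = 0 M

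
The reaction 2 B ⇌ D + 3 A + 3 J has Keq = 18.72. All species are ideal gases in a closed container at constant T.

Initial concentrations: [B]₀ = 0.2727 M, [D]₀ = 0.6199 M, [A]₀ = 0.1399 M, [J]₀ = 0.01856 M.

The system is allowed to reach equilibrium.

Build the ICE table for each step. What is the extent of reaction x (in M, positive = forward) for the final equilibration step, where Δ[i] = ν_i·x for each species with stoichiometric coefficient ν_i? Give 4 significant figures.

x = 0.1269 M

Q₀ = 1.4593e-07 vs Keq = 18.72 ⇒ Q<K, forward
Step 1:
                   B          D          A          J
  I           0.2727     0.6199     0.1399    0.01856
  C          -0.2538     0.1269     0.3807     0.3807
  E          0.01892     0.7468     0.5206     0.3992
  solve Keq expr → x = 0.1269; check Q = 18.72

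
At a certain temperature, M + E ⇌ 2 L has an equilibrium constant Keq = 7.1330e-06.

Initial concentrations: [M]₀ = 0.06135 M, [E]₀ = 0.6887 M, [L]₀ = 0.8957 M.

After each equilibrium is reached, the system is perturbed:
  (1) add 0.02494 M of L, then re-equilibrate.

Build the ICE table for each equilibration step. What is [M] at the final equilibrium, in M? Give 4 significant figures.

Q₀ = 18.99 vs Keq = 7.1330e-06 ⇒ Q>K, reverse
Step 1:
                    M           E           L
  Initial     0.06135      0.6887      0.8957
  Change       0.4468      0.4468     -0.8937
  Equil        0.5082       1.136    0.002029
  solve Keq expr → x = -0.4468; check Q = 7.1330e-06
Then add 0.02494 M of L.
Step 2:
                    M           E           L
  Initial      0.5082       1.136     0.02697
  Change      0.01245     0.01245     -0.0249
  Equil        0.5206       1.148    0.002065
  solve Keq expr → x = -0.01245; check Q = 7.1330e-06

[M]_eq = 0.5206 M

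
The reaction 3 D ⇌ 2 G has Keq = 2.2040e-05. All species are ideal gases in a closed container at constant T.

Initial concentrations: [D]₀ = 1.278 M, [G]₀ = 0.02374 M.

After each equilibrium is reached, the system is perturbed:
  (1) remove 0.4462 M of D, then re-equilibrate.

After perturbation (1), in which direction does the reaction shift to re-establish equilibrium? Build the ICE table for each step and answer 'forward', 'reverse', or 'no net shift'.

Q₀ = 2.7000e-04 vs Keq = 2.2040e-05 ⇒ Q>K, reverse
Step 1:
                    D           G
  init          1.278     0.02374
  Δ           0.02513    -0.01676
  eq            1.303    0.006984
  solve Keq expr → x = -0.008378; check Q = 2.2040e-05
Then remove 0.4462 M of D.
Step 2:
                    D           G
  init         0.8569    0.006984
  Δ          0.004842   -0.003228
  eq           0.8618    0.003756
  solve Keq expr → x = -0.001614; check Q = 2.2040e-05

Direction: reverse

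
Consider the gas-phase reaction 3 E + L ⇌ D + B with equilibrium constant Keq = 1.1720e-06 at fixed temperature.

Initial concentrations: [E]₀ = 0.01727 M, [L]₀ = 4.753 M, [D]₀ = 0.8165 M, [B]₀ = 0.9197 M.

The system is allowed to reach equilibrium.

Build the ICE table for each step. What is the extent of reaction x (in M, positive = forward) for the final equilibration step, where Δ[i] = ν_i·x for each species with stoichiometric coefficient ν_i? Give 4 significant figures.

x = -0.8156 M

Q₀ = 3.0673e+04 vs Keq = 1.1720e-06 ⇒ Q>K, reverse
Step 1:
                  E         L         D         B
  Initial   0.01727     4.753    0.8165    0.9197
  Change      2.447    0.8156   -0.8156   -0.8156
  Equil       2.464     5.569 9.3748e-04    0.1041
  solve Keq expr → x = -0.8156; check Q = 1.1720e-06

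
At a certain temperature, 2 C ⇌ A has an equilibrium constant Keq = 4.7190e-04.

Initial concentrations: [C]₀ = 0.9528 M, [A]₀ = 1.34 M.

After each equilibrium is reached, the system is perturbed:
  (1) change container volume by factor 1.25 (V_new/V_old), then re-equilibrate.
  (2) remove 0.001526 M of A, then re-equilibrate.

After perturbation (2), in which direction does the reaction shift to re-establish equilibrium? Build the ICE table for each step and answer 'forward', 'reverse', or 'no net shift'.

Direction: forward

Q₀ = 1.476 vs Keq = 4.7190e-04 ⇒ Q>K, reverse
Step 1:
                   C          A
  Initial     0.9528       1.34
  Change       2.668     -1.334
  Equil         3.62   0.006185
  solve Keq expr → x = -1.334; check Q = 4.7190e-04
Then change container volume by factor 1.25 (V_new/V_old).
Step 2:
                   C          A
  Initial      2.896   0.004948
  Change    0.001969 -9.8429e-04
  Equil        2.898   0.003964
  solve Keq expr → x = -9.8429e-04; check Q = 4.7190e-04
Then remove 0.001526 M of A.
Step 3:
                   C          A
  Initial      2.898   0.002438
  Change   -0.003035   0.001518
  Equil        2.895   0.003956
  solve Keq expr → x = 0.001518; check Q = 4.7190e-04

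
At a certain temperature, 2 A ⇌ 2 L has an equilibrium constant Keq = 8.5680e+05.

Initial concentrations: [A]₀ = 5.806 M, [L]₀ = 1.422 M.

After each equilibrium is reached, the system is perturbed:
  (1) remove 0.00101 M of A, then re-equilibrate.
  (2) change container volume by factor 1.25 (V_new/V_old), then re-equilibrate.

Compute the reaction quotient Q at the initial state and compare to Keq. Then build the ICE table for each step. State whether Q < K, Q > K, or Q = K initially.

Q₀ = 0.05999 vs Keq = 8.5680e+05 ⇒ Q<K, forward
Step 1:
                   A          L
  I            5.806      1.422
  C           -5.798      5.798
  E           0.0078       7.22
  solve Keq expr → x = 2.899; check Q = 8.5680e+05
Then remove 0.00101 M of A.
Step 2:
                   A          L
  I          0.00679       7.22
  C         0.001009  -0.001009
  E         0.007799      7.219
  solve Keq expr → x = -5.0446e-04; check Q = 8.5680e+05
Then change container volume by factor 1.25 (V_new/V_old).
Step 3:
                   A          L
  I         0.006239      5.775
  C                0          0
  E         0.006239      5.775
  solve Keq expr → x = 0; check Q = 8.5680e+05

Q₀ = 0.05999; Q < K (proceeds forward)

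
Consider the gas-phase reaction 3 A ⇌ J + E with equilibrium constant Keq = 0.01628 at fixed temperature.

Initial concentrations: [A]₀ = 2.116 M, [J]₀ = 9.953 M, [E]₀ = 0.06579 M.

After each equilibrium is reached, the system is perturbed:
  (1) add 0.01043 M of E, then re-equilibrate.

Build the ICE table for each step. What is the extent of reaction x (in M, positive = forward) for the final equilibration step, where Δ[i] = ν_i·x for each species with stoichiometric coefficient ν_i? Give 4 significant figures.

Q₀ = 0.06911 vs Keq = 0.01628 ⇒ Q>K, reverse
Step 1:
                  A         J         E
  Initial     2.116     9.953   0.06579
  Change     0.1407   -0.0469   -0.0469
  Equil       2.257     9.906   0.01889
  solve Keq expr → x = -0.0469; check Q = 0.01628
Then add 0.01043 M of E.
Step 2:
                  A         J         E
  Initial     2.257     9.906   0.02932
  Change    0.02902 -0.009673 -0.009673
  Equil       2.286     9.896   0.01964
  solve Keq expr → x = -0.009673; check Q = 0.01628

x = -0.009673 M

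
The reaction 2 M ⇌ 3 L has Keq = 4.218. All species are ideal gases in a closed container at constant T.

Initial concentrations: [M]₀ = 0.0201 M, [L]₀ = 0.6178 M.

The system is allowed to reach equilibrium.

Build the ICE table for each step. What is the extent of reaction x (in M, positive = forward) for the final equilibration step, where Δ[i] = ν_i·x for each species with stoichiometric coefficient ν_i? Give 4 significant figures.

Q₀ = 583.6 vs Keq = 4.218 ⇒ Q>K, reverse
Step 1:
                  M         L
  Initial    0.0201    0.6178
  Change     0.1205   -0.1808
  Equil      0.1406     0.437
  solve Keq expr → x = -0.06027; check Q = 4.218

x = -0.06027 M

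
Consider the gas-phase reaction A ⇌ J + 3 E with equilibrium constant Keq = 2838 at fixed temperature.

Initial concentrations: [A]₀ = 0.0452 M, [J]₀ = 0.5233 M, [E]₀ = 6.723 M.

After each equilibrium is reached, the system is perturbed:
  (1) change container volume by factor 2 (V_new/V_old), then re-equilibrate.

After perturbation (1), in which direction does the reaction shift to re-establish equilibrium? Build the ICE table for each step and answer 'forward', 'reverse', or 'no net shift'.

Q₀ = 3518 vs Keq = 2838 ⇒ Q>K, reverse
Step 1:
                  A         J         E
  init       0.0452    0.5233     6.723
  Δ        0.009175 -0.009175  -0.02753
  eq        0.05438    0.5141     6.695
  solve Keq expr → x = -0.009175; check Q = 2838
Then change container volume by factor 2 (V_new/V_old).
Step 2:
                  A         J         E
  init      0.02719    0.2571     3.348
  Δ        -0.02325   0.02325   0.06974
  eq       0.003942    0.2803     3.417
  solve Keq expr → x = 0.02325; check Q = 2838

Direction: forward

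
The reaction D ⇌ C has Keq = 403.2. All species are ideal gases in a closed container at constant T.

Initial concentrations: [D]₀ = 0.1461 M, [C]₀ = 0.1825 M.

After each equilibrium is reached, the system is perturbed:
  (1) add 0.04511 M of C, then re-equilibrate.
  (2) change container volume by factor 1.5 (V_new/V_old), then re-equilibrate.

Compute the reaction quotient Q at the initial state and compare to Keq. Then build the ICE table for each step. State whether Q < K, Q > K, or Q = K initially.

Q₀ = 1.249; Q < K (proceeds forward)

Q₀ = 1.249 vs Keq = 403.2 ⇒ Q<K, forward
Step 1:
                  D         C
  I          0.1461    0.1825
  C         -0.1453    0.1453
  E       8.1296e-04    0.3278
  solve Keq expr → x = 0.1453; check Q = 403.2
Then add 0.04511 M of C.
Step 2:
                  D         C
  I       8.1296e-04    0.3729
  C       1.1160e-04 -1.1160e-04
  E       9.2457e-04    0.3728
  solve Keq expr → x = -1.1160e-04; check Q = 403.2
Then change container volume by factor 1.5 (V_new/V_old).
Step 3:
                  D         C
  I       6.1638e-04    0.2485
  C               0         0
  E       6.1638e-04    0.2485
  solve Keq expr → x = 0; check Q = 403.2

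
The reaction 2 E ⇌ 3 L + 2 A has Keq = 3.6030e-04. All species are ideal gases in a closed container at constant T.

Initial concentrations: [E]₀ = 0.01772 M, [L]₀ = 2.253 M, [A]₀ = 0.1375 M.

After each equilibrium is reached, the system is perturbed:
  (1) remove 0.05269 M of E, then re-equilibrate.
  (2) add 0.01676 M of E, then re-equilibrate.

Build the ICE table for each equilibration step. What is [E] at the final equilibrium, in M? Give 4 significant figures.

[E]_eq = 0.1185 M

Q₀ = 688.6 vs Keq = 3.6030e-04 ⇒ Q>K, reverse
Step 1:
                  E         L         A
  init      0.01772     2.253    0.1375
  Δ          0.1365   -0.2048   -0.1365
  eq         0.1542     2.048 9.9863e-04
  solve Keq expr → x = -0.06825; check Q = 3.6030e-04
Then remove 0.05269 M of E.
Step 2:
                  E         L         A
  init       0.1015     2.048 9.9863e-04
  Δ       3.3874e-04 -5.0812e-04 -3.3874e-04
  eq         0.1019     2.048 6.5988e-04
  solve Keq expr → x = -1.6937e-04; check Q = 3.6030e-04
Then add 0.01676 M of E.
Step 3:
                  E         L         A
  init       0.1186     2.048 6.5988e-04
  Δ       -1.0778e-04 1.6167e-04 1.0778e-04
  eq         0.1185     2.048 7.6766e-04
  solve Keq expr → x = 5.3888e-05; check Q = 3.6030e-04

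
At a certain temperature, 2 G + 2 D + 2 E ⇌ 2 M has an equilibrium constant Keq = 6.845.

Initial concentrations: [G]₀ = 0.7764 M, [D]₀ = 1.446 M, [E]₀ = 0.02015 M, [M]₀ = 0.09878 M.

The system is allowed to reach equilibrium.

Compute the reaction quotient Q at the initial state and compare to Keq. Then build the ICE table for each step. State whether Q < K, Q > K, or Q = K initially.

Q₀ = 19.07 vs Keq = 6.845 ⇒ Q>K, reverse
Step 1:
                   G          D          E          M
  Initial     0.7764      1.446    0.02015    0.09878
  Change    0.009631   0.009631   0.009631  -0.009631
  Equil        0.786      1.456    0.02978    0.08915
  solve Keq expr → x = -0.004815; check Q = 6.845

Q₀ = 19.07; Q > K (proceeds reverse)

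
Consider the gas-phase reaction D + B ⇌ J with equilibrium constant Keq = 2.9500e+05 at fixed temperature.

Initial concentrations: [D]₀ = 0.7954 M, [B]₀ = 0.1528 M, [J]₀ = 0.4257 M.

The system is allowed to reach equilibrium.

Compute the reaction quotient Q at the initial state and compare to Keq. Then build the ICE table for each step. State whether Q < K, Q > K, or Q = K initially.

Q₀ = 3.503 vs Keq = 2.9500e+05 ⇒ Q<K, forward
Step 1:
                  D         B         J
  Initial    0.7954    0.1528    0.4257
  Change    -0.1528   -0.1528    0.1528
  Equil      0.6426 3.0517e-06    0.5785
  solve Keq expr → x = 0.1528; check Q = 2.9500e+05

Q₀ = 3.503; Q < K (proceeds forward)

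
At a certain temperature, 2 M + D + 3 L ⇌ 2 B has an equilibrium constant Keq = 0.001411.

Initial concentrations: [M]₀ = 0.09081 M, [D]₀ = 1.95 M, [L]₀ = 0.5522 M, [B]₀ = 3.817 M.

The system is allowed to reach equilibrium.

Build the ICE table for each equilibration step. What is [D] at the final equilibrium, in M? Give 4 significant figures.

[D]_eq = 3.152 M

Q₀ = 5381 vs Keq = 0.001411 ⇒ Q>K, reverse
Step 1:
                    M           D           L           B
  Initial     0.09081        1.95      0.5522       3.817
  Change        2.405       1.202       3.607      -2.405
  Equil         2.496       3.152        4.16       1.412
  solve Keq expr → x = -1.202; check Q = 0.001411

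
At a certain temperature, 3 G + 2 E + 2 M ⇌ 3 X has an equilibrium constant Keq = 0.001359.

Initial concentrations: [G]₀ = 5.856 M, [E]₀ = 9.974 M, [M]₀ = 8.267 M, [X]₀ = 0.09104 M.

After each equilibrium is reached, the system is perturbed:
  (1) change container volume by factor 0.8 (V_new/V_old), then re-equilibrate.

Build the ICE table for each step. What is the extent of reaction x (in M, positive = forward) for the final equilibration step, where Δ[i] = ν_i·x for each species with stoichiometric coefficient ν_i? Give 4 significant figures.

Q₀ = 5.5266e-10 vs Keq = 0.001359 ⇒ Q<K, forward
Step 1:
                  G         E         M         X
  I           5.856     9.974     8.267   0.09104
  C          -3.405     -2.27     -2.27     3.405
  E           2.451     7.704     5.997     3.496
  solve Keq expr → x = 1.135; check Q = 0.001359
Then change container volume by factor 0.8 (V_new/V_old).
Step 2:
                  G         E         M         X
  I           3.064      9.63     7.496      4.37
  C          -0.439   -0.2927   -0.2927     0.439
  E           2.625     9.337     7.204     4.809
  solve Keq expr → x = 0.1463; check Q = 0.001359

x = 0.1463 M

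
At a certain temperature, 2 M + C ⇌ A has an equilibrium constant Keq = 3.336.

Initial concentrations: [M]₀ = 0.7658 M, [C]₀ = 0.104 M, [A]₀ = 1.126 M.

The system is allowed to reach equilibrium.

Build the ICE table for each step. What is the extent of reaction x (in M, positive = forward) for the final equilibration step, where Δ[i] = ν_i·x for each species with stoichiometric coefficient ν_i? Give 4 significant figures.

x = -0.1516 M

Q₀ = 18.46 vs Keq = 3.336 ⇒ Q>K, reverse
Step 1:
                  M         C         A
  I          0.7658     0.104     1.126
  C          0.3032    0.1516   -0.1516
  E           1.069    0.2556    0.9744
  solve Keq expr → x = -0.1516; check Q = 3.336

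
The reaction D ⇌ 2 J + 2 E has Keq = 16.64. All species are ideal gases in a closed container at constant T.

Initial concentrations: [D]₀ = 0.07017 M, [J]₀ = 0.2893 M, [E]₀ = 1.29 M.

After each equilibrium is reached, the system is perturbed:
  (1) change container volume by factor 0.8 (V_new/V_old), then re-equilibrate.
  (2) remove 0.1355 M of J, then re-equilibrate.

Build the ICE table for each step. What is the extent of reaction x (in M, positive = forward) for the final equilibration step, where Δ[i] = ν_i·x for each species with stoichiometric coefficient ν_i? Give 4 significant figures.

x = 0.01456 M

Q₀ = 1.985 vs Keq = 16.64 ⇒ Q<K, forward
Step 1:
                   D          J          E
  I          0.07017     0.2893       1.29
  C         -0.05209     0.1042     0.1042
  E          0.01808     0.3935      1.394
  solve Keq expr → x = 0.05209; check Q = 16.64
Then change container volume by factor 0.8 (V_new/V_old).
Step 2:
                   D          J          E
  I          0.02261     0.4918      1.743
  C            0.015   -0.02999   -0.02999
  E           0.0376     0.4618      1.713
  solve Keq expr → x = -0.015; check Q = 16.64
Then remove 0.1355 M of J.
Step 3:
                   D          J          E
  I           0.0376     0.3263      1.713
  C         -0.01456    0.02913    0.02913
  E          0.02304     0.3555      1.742
  solve Keq expr → x = 0.01456; check Q = 16.64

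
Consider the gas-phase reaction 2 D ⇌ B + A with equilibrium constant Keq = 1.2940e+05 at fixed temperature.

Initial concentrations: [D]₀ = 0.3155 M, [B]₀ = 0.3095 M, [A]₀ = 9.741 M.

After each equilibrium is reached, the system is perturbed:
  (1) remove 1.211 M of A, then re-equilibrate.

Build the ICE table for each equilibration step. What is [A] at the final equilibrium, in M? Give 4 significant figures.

Q₀ = 30.29 vs Keq = 1.2940e+05 ⇒ Q<K, forward
Step 1:
                  D         B         A
  I          0.3155    0.3095     9.741
  C         -0.3095    0.1548    0.1548
  E        0.005959    0.4643     9.896
  solve Keq expr → x = 0.1548; check Q = 1.2940e+05
Then remove 1.211 M of A.
Step 2:
                  D         B         A
  I        0.005959    0.4643     8.685
  C       -3.7530e-04 1.8765e-04 1.8765e-04
  E        0.005583    0.4645     8.685
  solve Keq expr → x = 1.8765e-04; check Q = 1.2940e+05

[A]_eq = 8.685 M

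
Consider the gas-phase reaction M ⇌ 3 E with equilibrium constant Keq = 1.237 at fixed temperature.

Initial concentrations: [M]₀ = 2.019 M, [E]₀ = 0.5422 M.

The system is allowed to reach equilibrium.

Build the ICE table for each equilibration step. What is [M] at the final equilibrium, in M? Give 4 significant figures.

Q₀ = 0.07895 vs Keq = 1.237 ⇒ Q<K, forward
Step 1:
                   M          E
  init         2.019     0.5422
  Δ          -0.2519     0.7556
  eq           1.767      1.298
  solve Keq expr → x = 0.2519; check Q = 1.237

[M]_eq = 1.767 M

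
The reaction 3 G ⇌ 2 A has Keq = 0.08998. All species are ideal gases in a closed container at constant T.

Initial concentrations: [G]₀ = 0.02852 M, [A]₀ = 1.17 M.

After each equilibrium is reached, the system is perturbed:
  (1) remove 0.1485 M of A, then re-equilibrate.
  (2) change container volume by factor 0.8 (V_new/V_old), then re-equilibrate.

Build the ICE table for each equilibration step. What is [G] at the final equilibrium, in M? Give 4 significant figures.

Q₀ = 5.9010e+04 vs Keq = 0.08998 ⇒ Q>K, reverse
Step 1:
                   G          A
  init       0.02852       1.17
  Δ            1.167    -0.7779
  eq           1.195     0.3921
  solve Keq expr → x = -0.389; check Q = 0.08998
Then remove 0.1485 M of A.
Step 2:
                   G          A
  init         1.195     0.2436
  Δ          -0.1297    0.08646
  eq           1.066       0.33
  solve Keq expr → x = 0.04323; check Q = 0.08998
Then change container volume by factor 0.8 (V_new/V_old).
Step 3:
                   G          A
  init         1.332     0.4125
  Δ          -0.0412    0.02746
  eq           1.291       0.44
  solve Keq expr → x = 0.01373; check Q = 0.08998

[G]_eq = 1.291 M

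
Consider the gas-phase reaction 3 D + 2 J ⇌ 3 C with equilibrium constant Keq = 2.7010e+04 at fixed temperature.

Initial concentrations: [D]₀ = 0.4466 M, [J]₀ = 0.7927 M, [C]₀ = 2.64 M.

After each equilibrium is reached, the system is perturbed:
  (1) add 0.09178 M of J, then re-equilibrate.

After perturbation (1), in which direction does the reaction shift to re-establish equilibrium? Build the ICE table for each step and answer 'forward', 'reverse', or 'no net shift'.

Q₀ = 328.7 vs Keq = 2.7010e+04 ⇒ Q<K, forward
Step 1:
                    D           J           C
  I            0.4466      0.7927        2.64
  C           -0.3067     -0.2045      0.3067
  E            0.1399      0.5882       2.947
  solve Keq expr → x = 0.1022; check Q = 2.7010e+04
Then add 0.09178 M of J.
Step 2:
                    D           J           C
  I            0.1399        0.68       2.947
  C          -0.01143   -0.007623     0.01143
  E            0.1285      0.6724       2.958
  solve Keq expr → x = 0.003811; check Q = 2.7010e+04

Direction: forward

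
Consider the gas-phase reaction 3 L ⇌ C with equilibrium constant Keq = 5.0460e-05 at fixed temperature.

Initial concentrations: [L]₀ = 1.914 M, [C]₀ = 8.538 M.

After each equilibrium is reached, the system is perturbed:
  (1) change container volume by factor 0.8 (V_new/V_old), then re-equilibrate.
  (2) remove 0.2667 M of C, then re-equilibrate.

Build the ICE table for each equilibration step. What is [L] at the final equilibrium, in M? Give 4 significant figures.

Q₀ = 1.218 vs Keq = 5.0460e-05 ⇒ Q>K, reverse
Step 1:
                   L          C
  Initial      1.914      8.538
  Change       23.21     -7.738
  Equil        25.13     0.8005
  solve Keq expr → x = -7.738; check Q = 5.0460e-05
Then change container volume by factor 0.8 (V_new/V_old).
Step 2:
                   L          C
  Initial      31.41      1.001
  Change       -1.18     0.3932
  Equil        30.23      1.394
  solve Keq expr → x = 0.3932; check Q = 5.0460e-05
Then remove 0.2667 M of C.
Step 3:
                   L          C
  Initial      30.23      1.127
  Change     -0.5686     0.1895
  Equil        29.66      1.317
  solve Keq expr → x = 0.1895; check Q = 5.0460e-05

[L]_eq = 29.66 M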